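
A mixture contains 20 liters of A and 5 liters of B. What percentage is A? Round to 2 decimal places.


Volume of A = 20 L
Volume of B = 5 L
Total volume = 20 + 5 = 25 L
Percentage of A = (20/25) * 100
= 80.00%

80.00


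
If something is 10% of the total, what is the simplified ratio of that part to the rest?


Part = 10%, Remainder = 90%
Ratio = 10:90
GCD(10, 90) = 10
Simplify: 1:9 = 1:9

1:9


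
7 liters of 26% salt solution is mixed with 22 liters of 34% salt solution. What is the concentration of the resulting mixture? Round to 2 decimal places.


Solute in mixture 1 = 26% of 7 L = 7*26/100 = 91/50 L
Solute in mixture 2 = 34% of 22 L = 22*34/100 = 187/25 L
Total solute = 91/50 + 187/25 = 93/10 L
Total volume = 7 + 22 = 29 L
Final concentration = 93/10/29 * 100 = 32.07%

32.07


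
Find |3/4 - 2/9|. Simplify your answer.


Simplify: 3/4 = 3/4 and 2/9 = 2/9
Find common denominator: LCD = 36
Convert: 27/36 and 8/36
Difference = |27 - 8|/36 = 19/36
Simplified = 19/36

19/36


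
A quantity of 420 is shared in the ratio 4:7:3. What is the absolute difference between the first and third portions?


Total parts = 4 + 7 + 3 = 14
Value per part = 420 / 14 = 30
Shares: 4*30=120, 7*30=210, 3*30=90
First share = 120, third share = 90
Difference = |120 - 90| = 30

30


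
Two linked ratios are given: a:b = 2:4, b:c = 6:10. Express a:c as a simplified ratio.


Given a:b = 2:4 and b:c = 6:10
Make b consistent. Multiply first ratio by 6: a:b = 12:24
Multiply second ratio by 4: b:c = 24:40
Now b = 24 in both, so a:b:c = 12:24:40
Therefore a:c = 12:40
Simplify by GCD: a:c = 3:10

3:10


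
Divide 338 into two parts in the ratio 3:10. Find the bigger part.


Total parts = 3 + 10 = 13
Value per part = 338 / 13 = 26
First share = 3 * 26 = 78
Second share = 10 * 26 = 260
Larger share = 260

260


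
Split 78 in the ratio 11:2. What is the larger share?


Total parts = 11 + 2 = 13
Value per part = 78 / 13 = 6
First share = 11 * 6 = 66
Second share = 2 * 6 = 12
Larger share = 66

66


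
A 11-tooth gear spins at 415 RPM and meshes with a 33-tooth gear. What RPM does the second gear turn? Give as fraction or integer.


Gear ratio: teeth_A * RPM_A = teeth_B * RPM_B
11 * 415 = 33 * RPM_B
4565 = 33 * RPM_B
RPM_B = 4565 / 33
RPM_B = 415/3

415/3


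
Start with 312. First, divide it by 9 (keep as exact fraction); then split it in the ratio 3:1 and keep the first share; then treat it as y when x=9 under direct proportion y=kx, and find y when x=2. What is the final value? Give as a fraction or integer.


Start with 312.
Step 1: Divide by 9: 312 / 9 = 104/3
Step 2: Split 3:1, first share = 104/3 * 3/4 = 26
Step 3: Direct prop: k = (26)/9; new y = k*2 = 26*2/9 = 52/9
Final result = 52/9

52/9


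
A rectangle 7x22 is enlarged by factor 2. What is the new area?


Original dimensions: 7 x 22
Enlargement factor = 2
New width = 7 * 2 = 14
New height = 22 * 2 = 44
New area = 14 * 44 = 616

616


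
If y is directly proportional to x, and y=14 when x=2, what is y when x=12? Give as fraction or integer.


Direct proportion: y = kx
Find k: k = 14/2 = 7
Compute y at x=12: y = 7 * 12
y = 84

84


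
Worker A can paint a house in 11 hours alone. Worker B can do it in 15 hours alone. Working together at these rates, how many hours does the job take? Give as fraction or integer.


Rate of A = 1/11 job per hour
Rate of B = 1/15 job per hour
Combined rate = 1/11 + 1/15
Find common denominator: (15 + 11)/(11*15) = 26/165
Combined rate = 26/165 job per hour
Time together = 1 / (26/165) = 165/26 hours

165/26


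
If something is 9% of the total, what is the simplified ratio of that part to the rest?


Part = 9%, Remainder = 91%
Ratio = 9:91
GCD(9, 91) = 1
Simplify: 9:91 = 9:91

9:91


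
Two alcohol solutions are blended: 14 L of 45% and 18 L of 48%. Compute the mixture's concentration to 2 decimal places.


Solute in mixture 1 = 45% of 14 L = 14*45/100 = 63/10 L
Solute in mixture 2 = 48% of 18 L = 18*48/100 = 216/25 L
Total solute = 63/10 + 216/25 = 747/50 L
Total volume = 14 + 18 = 32 L
Final concentration = 747/50/32 * 100 = 46.69%

46.69


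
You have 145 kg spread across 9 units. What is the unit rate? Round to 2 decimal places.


Total kg = 145
Number of units = 9
Unit rate = 145 / 9
= 16.11 kg per unit

16.11


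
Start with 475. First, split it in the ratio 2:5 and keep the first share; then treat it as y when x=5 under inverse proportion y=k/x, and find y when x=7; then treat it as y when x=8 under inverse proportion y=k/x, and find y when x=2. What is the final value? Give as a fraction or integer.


Start with 475.
Step 1: Split 2:5, first share = 475 * 2/7 = 950/7
Step 2: Inverse prop: k = (950/7)*5; new y = k/7 = 950/7*5/7 = 4750/49
Step 3: Inverse prop: k = (4750/49)*8; new y = k/2 = 4750/49*8/2 = 19000/49
Final result = 19000/49

19000/49


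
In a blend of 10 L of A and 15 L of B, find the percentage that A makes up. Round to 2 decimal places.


Volume of A = 10 L
Volume of B = 15 L
Total volume = 10 + 15 = 25 L
Percentage of A = (10/25) * 100
= 40.00%

40.00


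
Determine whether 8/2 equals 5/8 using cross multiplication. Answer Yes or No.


Cross multiply to check 8/2 = 5/8
Left cross product: 8 * 8 = 64
Right cross product: 2 * 5 = 10
64 != 10
Not equal, so proportions differ => No

No


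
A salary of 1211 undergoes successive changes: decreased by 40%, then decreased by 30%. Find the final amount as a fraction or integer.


Start: 1211
Step 1: decrease by 40% => multiply by 60/100
  1211 * 60/100 = 3633/5
Step 2: decrease by 30% => multiply by 70/100
  3633/5 * 70/100 = 25431/50
Final value = 25431/50

25431/50


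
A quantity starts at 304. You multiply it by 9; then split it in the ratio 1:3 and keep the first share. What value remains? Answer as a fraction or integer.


Start with 304.
Step 1: Multiply by 9: 304 * 9 = 2736
Step 2: Split 1:3, first share = 2736 * 1/4 = 684
Final result = 684

684


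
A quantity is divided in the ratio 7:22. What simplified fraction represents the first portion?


Total parts = 7 + 22 = 29
First part fraction = 7/29
Simplify: 7/29 = 7/29

7/29


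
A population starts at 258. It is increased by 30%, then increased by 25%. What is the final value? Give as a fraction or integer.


Start: 258
Step 1: increase by 30% => multiply by 130/100
  258 * 130/100 = 1677/5
Step 2: increase by 25% => multiply by 125/100
  1677/5 * 125/100 = 1677/4
Final value = 1677/4

1677/4


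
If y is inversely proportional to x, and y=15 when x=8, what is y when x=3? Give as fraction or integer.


Inverse proportion: y = k/x
Find k: k = 8 * 15 = 120
Compute y at x=3: y = 120/3
y = 40

40


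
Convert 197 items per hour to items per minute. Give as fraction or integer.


Converting from per hour to per minute
Rate = 197 items per hour
Divide by 60: 197/60
= 197/60 items per minute

197/60


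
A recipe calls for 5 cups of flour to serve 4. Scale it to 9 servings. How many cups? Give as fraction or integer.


Original: 5 cups for 4 servings
Target servings = 9
Scaling factor = 9/4
New amount = 5 * 9/4
= 45/4
= 45/4 cups

45/4


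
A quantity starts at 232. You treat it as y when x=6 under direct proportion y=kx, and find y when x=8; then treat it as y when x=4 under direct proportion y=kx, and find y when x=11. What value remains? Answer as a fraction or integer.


Start with 232.
Step 1: Direct prop: k = (232)/6; new y = k*8 = 232*8/6 = 928/3
Step 2: Direct prop: k = (928/3)/4; new y = k*11 = 928/3*11/4 = 2552/3
Final result = 2552/3

2552/3


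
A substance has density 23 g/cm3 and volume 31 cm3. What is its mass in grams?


Using mass = density * volume
Density = 23 g/cm3
Volume = 31 cm3
Mass = 23 * 31
= 713 g

713


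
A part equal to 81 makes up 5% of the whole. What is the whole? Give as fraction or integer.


Given: 81 is 5% of the whole
Set up: 81 = 5/100 * whole
whole = 81 * 100 / 5
whole = 8100 / 5
whole = 1620

1620


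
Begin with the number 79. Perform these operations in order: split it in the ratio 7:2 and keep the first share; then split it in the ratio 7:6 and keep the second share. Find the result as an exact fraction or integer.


Start with 79.
Step 1: Split 7:2, first share = 79 * 7/9 = 553/9
Step 2: Split 7:6, second share = 553/9 * 6/13 = 1106/39
Final result = 1106/39

1106/39


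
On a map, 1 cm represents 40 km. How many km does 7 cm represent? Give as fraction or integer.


Map scale: 1 cm = 40 km
Measured distance on map = 7 cm
Set up proportion: 7 * 40 / 1
= 280 / 1
= 280 km

280


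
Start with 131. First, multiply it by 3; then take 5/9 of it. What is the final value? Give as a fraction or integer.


Start with 131.
Step 1: Multiply by 3: 131 * 3 = 393
Step 2: Take 5/9: 393 * 5/9 = 655/3
Final result = 655/3

655/3


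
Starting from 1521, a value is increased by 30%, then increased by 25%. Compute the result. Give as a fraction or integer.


Start: 1521
Step 1: increase by 30% => multiply by 130/100
  1521 * 130/100 = 19773/10
Step 2: increase by 25% => multiply by 125/100
  19773/10 * 125/100 = 19773/8
Final value = 19773/8

19773/8


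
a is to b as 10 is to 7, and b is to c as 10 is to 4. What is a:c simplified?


Given a:b = 10:7 and b:c = 10:4
Make b consistent. Multiply first ratio by 10: a:b = 100:70
Multiply second ratio by 7: b:c = 70:28
Now b = 70 in both, so a:b:c = 100:70:28
Therefore a:c = 100:28
Simplify by GCD: a:c = 25:7

25:7


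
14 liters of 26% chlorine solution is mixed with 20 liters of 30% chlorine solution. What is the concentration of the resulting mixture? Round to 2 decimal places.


Solute in mixture 1 = 26% of 14 L = 14*26/100 = 91/25 L
Solute in mixture 2 = 30% of 20 L = 20*30/100 = 6 L
Total solute = 91/25 + 6 = 241/25 L
Total volume = 14 + 20 = 34 L
Final concentration = 241/25/34 * 100 = 28.35%

28.35


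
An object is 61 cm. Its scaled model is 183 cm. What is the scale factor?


Original length = 61 cm
Scaled length = 183 cm
Scale factor = 183 / 61
= 3

3


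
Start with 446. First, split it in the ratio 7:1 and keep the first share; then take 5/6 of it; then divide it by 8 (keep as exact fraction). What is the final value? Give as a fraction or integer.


Start with 446.
Step 1: Split 7:1, first share = 446 * 7/8 = 1561/4
Step 2: Take 5/6: 1561/4 * 5/6 = 7805/24
Step 3: Divide by 8: 7805/24 / 8 = 7805/192
Final result = 7805/192

7805/192


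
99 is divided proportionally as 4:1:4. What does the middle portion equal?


Ratio = 4:1:4
Total parts = 4 + 1 + 4 = 9
Value per part = 99 / 9 = 11
First share = 4 * 11 = 44
Middle share = 1 * 11 = 11
Third share = 4 * 11 = 44

11


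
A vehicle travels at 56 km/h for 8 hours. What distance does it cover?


Using distance = speed * time
Speed = 56 km/h
Time = 8 hours
Distance = 56 * 8
= 448 km

448


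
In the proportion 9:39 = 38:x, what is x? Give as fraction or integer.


Setting up: 9/39 = 38/x
Cross multiply: 9 * x = 39 * 38
9x = 1482
x = 1482/9
x = 494/3

494/3


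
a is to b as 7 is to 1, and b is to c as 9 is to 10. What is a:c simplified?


Given a:b = 7:1 and b:c = 9:10
Make b consistent. Multiply first ratio by 9: a:b = 63:9
Multiply second ratio by 1: b:c = 9:10
Now b = 9 in both, so a:b:c = 63:9:10
Therefore a:c = 63:10
Simplify by GCD: a:c = 63:10

63:10


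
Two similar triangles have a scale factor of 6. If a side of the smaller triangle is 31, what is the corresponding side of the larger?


Similar triangles have proportional sides
Scale factor = 6
Smaller side = 31
Corresponding larger side = 31 * 6
= 186

186


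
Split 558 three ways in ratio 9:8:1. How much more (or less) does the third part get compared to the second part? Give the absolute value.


Total parts = 9 + 8 + 1 = 18
Value per part = 558 / 18 = 31
Shares: 9*31=279, 8*31=248, 1*31=31
Third share = 31, second share = 248
Difference = |31 - 248| = 217

217


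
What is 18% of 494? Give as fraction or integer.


Compute 18% of 494
Convert percentage: 18% = 18/100
Multiply: 494 * 18/100
= 8892/100
= 2223/25

2223/25


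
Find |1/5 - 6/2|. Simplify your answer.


Simplify: 1/5 = 1/5 and 6/2 = 3
Find common denominator: LCD = 5
Convert: 1/5 and 15/5
Difference = |1 - 15|/5 = 14/5
Simplified = 14/5

14/5


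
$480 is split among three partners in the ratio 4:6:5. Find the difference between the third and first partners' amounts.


Total parts = 4 + 6 + 5 = 15
Value per part = 480 / 15 = 32
Shares: 4*32=128, 6*32=192, 5*32=160
Third share = 160, first share = 128
Difference = |160 - 128| = 32

32


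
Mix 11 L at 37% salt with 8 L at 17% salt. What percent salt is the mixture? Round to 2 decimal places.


Solute in mixture 1 = 37% of 11 L = 11*37/100 = 407/100 L
Solute in mixture 2 = 17% of 8 L = 8*17/100 = 34/25 L
Total solute = 407/100 + 34/25 = 543/100 L
Total volume = 11 + 8 = 19 L
Final concentration = 543/100/19 * 100 = 28.58%

28.58


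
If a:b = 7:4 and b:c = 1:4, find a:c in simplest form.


Given a:b = 7:4 and b:c = 1:4
Make b consistent. Multiply first ratio by 1: a:b = 7:4
Multiply second ratio by 4: b:c = 4:16
Now b = 4 in both, so a:b:c = 7:4:16
Therefore a:c = 7:16
Simplify by GCD: a:c = 7:16

7:16


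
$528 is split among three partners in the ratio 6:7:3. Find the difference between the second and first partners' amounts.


Total parts = 6 + 7 + 3 = 16
Value per part = 528 / 16 = 33
Shares: 6*33=198, 7*33=231, 3*33=99
Second share = 231, first share = 198
Difference = |231 - 198| = 33

33


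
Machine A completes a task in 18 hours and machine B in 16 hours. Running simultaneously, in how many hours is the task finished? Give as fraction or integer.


Rate of A = 1/18 job per hour
Rate of B = 1/16 job per hour
Combined rate = 1/18 + 1/16
Find common denominator: (16 + 18)/(18*16) = 34/288
Combined rate = 17/144 job per hour
Time together = 1 / (17/144) = 144/17 hours

144/17


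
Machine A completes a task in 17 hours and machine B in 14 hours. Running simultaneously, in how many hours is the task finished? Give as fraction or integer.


Rate of A = 1/17 job per hour
Rate of B = 1/14 job per hour
Combined rate = 1/17 + 1/14
Find common denominator: (14 + 17)/(17*14) = 31/238
Combined rate = 31/238 job per hour
Time together = 1 / (31/238) = 238/31 hours

238/31


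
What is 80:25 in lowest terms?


Find GCD(80, 25)
GCD = 5
Divide both by 5: 80/5 = 16, 25/5 = 5
Simplified ratio = 16:5

16:5


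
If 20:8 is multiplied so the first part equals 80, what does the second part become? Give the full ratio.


Original ratio: 20:8
First term target: 80
Scale factor = 80 / 20 = 4
Multiply second term: 8 * 4 = 32
Equivalent ratio = 80:32

80:32


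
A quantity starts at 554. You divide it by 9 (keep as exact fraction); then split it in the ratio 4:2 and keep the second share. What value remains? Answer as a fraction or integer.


Start with 554.
Step 1: Divide by 9: 554 / 9 = 554/9
Step 2: Split 4:2, second share = 554/9 * 2/6 = 554/27
Final result = 554/27

554/27


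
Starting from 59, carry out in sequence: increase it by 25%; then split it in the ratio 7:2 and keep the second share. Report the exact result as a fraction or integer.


Start with 59.
Step 1: Increase by 25%: 59 * 125/100 = 295/4
Step 2: Split 7:2, second share = 295/4 * 2/9 = 295/18
Final result = 295/18

295/18


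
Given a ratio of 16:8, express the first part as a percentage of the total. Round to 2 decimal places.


Total parts = 16 + 8 = 24
First part fraction = 16/24
Percentage = (16/24) * 100
= 0.666667 * 100
= 66.67%

66.67


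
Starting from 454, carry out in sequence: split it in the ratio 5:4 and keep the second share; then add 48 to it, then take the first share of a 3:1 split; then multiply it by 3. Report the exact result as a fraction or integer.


Start with 454.
Step 1: Split 5:4, second share = 454 * 4/9 = 1816/9
Step 2: Add 48: 1816/9+48=2248/9; split 3:1 first = 2248/9*3/4 = 562/3
Step 3: Multiply by 3: 562/3 * 3 = 562
Final result = 562

562


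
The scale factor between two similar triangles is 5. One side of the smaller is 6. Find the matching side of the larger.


Similar triangles have proportional sides
Scale factor = 5
Smaller side = 6
Corresponding larger side = 6 * 5
= 30

30


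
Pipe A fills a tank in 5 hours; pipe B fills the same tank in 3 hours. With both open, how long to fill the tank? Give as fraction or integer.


Rate of A = 1/5 job per hour
Rate of B = 1/3 job per hour
Combined rate = 1/5 + 1/3
Find common denominator: (3 + 5)/(5*3) = 8/15
Combined rate = 8/15 job per hour
Time together = 1 / (8/15) = 15/8 hours

15/8


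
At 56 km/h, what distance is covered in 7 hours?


Using distance = speed * time
Speed = 56 km/h
Time = 7 hours
Distance = 56 * 7
= 392 km

392


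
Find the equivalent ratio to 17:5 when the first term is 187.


Original ratio: 17:5
First term target: 187
Scale factor = 187 / 17 = 11
Multiply second term: 5 * 11 = 55
Equivalent ratio = 187:55

187:55


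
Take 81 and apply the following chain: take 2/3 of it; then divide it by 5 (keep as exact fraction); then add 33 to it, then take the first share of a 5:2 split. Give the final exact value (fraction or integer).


Start with 81.
Step 1: Take 2/3: 81 * 2/3 = 54
Step 2: Divide by 5: 54 / 5 = 54/5
Step 3: Add 33: 54/5+33=219/5; split 5:2 first = 219/5*5/7 = 219/7
Final result = 219/7

219/7


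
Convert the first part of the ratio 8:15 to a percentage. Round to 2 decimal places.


Total parts = 8 + 15 = 23
First part fraction = 8/23
Percentage = (8/23) * 100
= 0.347826 * 100
= 34.78%

34.78


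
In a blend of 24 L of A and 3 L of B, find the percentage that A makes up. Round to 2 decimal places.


Volume of A = 24 L
Volume of B = 3 L
Total volume = 24 + 3 = 27 L
Percentage of A = (24/27) * 100
= 88.89%

88.89


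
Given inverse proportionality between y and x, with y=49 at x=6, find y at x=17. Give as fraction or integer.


Inverse proportion: y = k/x
Find k: k = 6 * 49 = 294
Compute y at x=17: y = 294/17
y = 294/17

294/17


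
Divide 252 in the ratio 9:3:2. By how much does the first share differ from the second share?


Total parts = 9 + 3 + 2 = 14
Value per part = 252 / 14 = 18
Shares: 9*18=162, 3*18=54, 2*18=36
First share = 162, second share = 54
Difference = |162 - 54| = 108

108


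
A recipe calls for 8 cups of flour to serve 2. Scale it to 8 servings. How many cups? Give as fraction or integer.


Original: 8 cups for 2 servings
Target servings = 8
Scaling factor = 8/2
New amount = 8 * 8/2
= 64/2
= 32 cups

32


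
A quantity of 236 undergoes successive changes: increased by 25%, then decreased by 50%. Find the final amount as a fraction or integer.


Start: 236
Step 1: increase by 25% => multiply by 125/100
  236 * 125/100 = 295
Step 2: decrease by 50% => multiply by 50/100
  295 * 50/100 = 295/2
Final value = 295/2

295/2


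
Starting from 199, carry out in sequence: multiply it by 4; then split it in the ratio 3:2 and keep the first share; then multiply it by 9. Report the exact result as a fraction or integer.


Start with 199.
Step 1: Multiply by 4: 199 * 4 = 796
Step 2: Split 3:2, first share = 796 * 3/5 = 2388/5
Step 3: Multiply by 9: 2388/5 * 9 = 21492/5
Final result = 21492/5

21492/5


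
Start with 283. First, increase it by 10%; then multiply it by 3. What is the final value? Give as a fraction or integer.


Start with 283.
Step 1: Increase by 10%: 283 * 110/100 = 3113/10
Step 2: Multiply by 3: 3113/10 * 3 = 9339/10
Final result = 9339/10

9339/10


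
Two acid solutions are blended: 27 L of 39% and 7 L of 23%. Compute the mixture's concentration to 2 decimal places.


Solute in mixture 1 = 39% of 27 L = 27*39/100 = 1053/100 L
Solute in mixture 2 = 23% of 7 L = 7*23/100 = 161/100 L
Total solute = 1053/100 + 161/100 = 607/50 L
Total volume = 27 + 7 = 34 L
Final concentration = 607/50/34 * 100 = 35.71%

35.71


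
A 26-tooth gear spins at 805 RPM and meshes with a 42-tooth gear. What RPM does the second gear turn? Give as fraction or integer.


Gear ratio: teeth_A * RPM_A = teeth_B * RPM_B
26 * 805 = 42 * RPM_B
20930 = 42 * RPM_B
RPM_B = 20930 / 42
RPM_B = 1495/3

1495/3


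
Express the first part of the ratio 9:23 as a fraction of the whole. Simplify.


Total parts = 9 + 23 = 32
First part fraction = 9/32
Simplify: 9/32 = 9/32

9/32


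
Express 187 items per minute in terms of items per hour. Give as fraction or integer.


Converting from per minute to per hour
Rate = 187 items per minute
Multiply by 60: 187 * 60
= 11220 items per hour

11220


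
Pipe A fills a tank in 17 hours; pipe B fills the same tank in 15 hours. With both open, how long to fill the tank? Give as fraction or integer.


Rate of A = 1/17 job per hour
Rate of B = 1/15 job per hour
Combined rate = 1/17 + 1/15
Find common denominator: (15 + 17)/(17*15) = 32/255
Combined rate = 32/255 job per hour
Time together = 1 / (32/255) = 255/32 hours

255/32


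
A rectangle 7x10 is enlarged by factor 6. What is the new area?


Original dimensions: 7 x 10
Enlargement factor = 6
New width = 7 * 6 = 42
New height = 10 * 6 = 60
New area = 42 * 60 = 2520

2520


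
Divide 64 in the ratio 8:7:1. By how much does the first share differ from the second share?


Total parts = 8 + 7 + 1 = 16
Value per part = 64 / 16 = 4
Shares: 8*4=32, 7*4=28, 1*4=4
First share = 32, second share = 28
Difference = |32 - 28| = 4

4


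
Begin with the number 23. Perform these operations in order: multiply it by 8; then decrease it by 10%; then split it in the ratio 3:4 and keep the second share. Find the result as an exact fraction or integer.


Start with 23.
Step 1: Multiply by 8: 23 * 8 = 184
Step 2: Decrease by 10%: 184 * 90/100 = 828/5
Step 3: Split 3:4, second share = 828/5 * 4/7 = 3312/35
Final result = 3312/35

3312/35


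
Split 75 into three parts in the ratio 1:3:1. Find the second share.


Ratio = 1:3:1
Total parts = 1 + 3 + 1 = 5
Value per part = 75 / 5 = 15
First share = 1 * 15 = 15
Middle share = 3 * 15 = 45
Third share = 1 * 15 = 15

45


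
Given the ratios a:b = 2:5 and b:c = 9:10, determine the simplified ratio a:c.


Given a:b = 2:5 and b:c = 9:10
Make b consistent. Multiply first ratio by 9: a:b = 18:45
Multiply second ratio by 5: b:c = 45:50
Now b = 45 in both, so a:b:c = 18:45:50
Therefore a:c = 18:50
Simplify by GCD: a:c = 9:25

9:25


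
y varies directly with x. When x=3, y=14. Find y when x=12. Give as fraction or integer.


Direct proportion: y = kx
Find k: k = 14/3 = 14/3
Compute y at x=12: y = 14/3 * 12
y = 56

56


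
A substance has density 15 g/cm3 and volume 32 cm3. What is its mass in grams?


Using mass = density * volume
Density = 15 g/cm3
Volume = 32 cm3
Mass = 15 * 32
= 480 g

480


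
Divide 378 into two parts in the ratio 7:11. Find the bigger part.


Total parts = 7 + 11 = 18
Value per part = 378 / 18 = 21
First share = 7 * 21 = 147
Second share = 11 * 21 = 231
Larger share = 231

231


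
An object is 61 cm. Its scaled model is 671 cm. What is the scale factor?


Original length = 61 cm
Scaled length = 671 cm
Scale factor = 671 / 61
= 11

11


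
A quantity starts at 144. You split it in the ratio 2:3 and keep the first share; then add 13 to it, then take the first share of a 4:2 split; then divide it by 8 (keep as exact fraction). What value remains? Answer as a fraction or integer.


Start with 144.
Step 1: Split 2:3, first share = 144 * 2/5 = 288/5
Step 2: Add 13: 288/5+13=353/5; split 4:2 first = 353/5*4/6 = 706/15
Step 3: Divide by 8: 706/15 / 8 = 353/60
Final result = 353/60

353/60


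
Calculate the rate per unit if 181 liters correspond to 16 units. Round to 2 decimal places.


Total liters = 181
Number of units = 16
Unit rate = 181 / 16
= 11.31 liters per unit

11.31


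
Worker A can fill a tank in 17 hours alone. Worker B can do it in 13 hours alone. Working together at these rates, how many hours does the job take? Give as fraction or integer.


Rate of A = 1/17 job per hour
Rate of B = 1/13 job per hour
Combined rate = 1/17 + 1/13
Find common denominator: (13 + 17)/(17*13) = 30/221
Combined rate = 30/221 job per hour
Time together = 1 / (30/221) = 221/30 hours

221/30


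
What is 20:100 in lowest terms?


Find GCD(20, 100)
GCD = 20
Divide both by 20: 20/20 = 1, 100/20 = 5
Simplified ratio = 1:5

1:5


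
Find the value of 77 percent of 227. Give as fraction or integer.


Compute 77% of 227
Convert percentage: 77% = 77/100
Multiply: 227 * 77/100
= 17479/100
= 17479/100

17479/100


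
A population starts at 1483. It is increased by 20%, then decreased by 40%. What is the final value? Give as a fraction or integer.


Start: 1483
Step 1: increase by 20% => multiply by 120/100
  1483 * 120/100 = 8898/5
Step 2: decrease by 40% => multiply by 60/100
  8898/5 * 60/100 = 26694/25
Final value = 26694/25

26694/25


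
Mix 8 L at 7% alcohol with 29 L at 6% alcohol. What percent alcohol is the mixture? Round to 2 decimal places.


Solute in mixture 1 = 7% of 8 L = 8*7/100 = 14/25 L
Solute in mixture 2 = 6% of 29 L = 29*6/100 = 87/50 L
Total solute = 14/25 + 87/50 = 23/10 L
Total volume = 8 + 29 = 37 L
Final concentration = 23/10/37 * 100 = 6.22%

6.22


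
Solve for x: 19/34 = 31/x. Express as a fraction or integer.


Setting up: 19/34 = 31/x
Cross multiply: 19 * x = 34 * 31
19x = 1054
x = 1054/19
x = 1054/19

1054/19


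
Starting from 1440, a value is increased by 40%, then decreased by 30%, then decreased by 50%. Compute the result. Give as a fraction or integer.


Start: 1440
Step 1: increase by 40% => multiply by 140/100
  1440 * 140/100 = 2016
Step 2: decrease by 30% => multiply by 70/100
  2016 * 70/100 = 7056/5
Step 3: decrease by 50% => multiply by 50/100
  7056/5 * 50/100 = 3528/5
Final value = 3528/5

3528/5


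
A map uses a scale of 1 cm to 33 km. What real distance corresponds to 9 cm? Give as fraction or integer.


Map scale: 1 cm = 33 km
Measured distance on map = 9 cm
Set up proportion: 9 * 33 / 1
= 297 / 1
= 297 km

297


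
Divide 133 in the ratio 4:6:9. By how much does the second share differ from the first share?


Total parts = 4 + 6 + 9 = 19
Value per part = 133 / 19 = 7
Shares: 4*7=28, 6*7=42, 9*7=63
Second share = 42, first share = 28
Difference = |42 - 28| = 14

14


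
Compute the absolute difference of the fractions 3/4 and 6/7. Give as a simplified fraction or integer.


Simplify: 3/4 = 3/4 and 6/7 = 6/7
Find common denominator: LCD = 28
Convert: 21/28 and 24/28
Difference = |21 - 24|/28 = 3/28
Simplified = 3/28

3/28


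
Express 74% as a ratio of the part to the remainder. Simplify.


Part = 74%, Remainder = 26%
Ratio = 74:26
GCD(74, 26) = 2
Simplify: 37:13 = 37:13

37:13


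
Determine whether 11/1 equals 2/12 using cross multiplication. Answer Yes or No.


Cross multiply to check 11/1 = 2/12
Left cross product: 11 * 12 = 132
Right cross product: 1 * 2 = 2
132 != 2
Not equal, so proportions differ => No

No


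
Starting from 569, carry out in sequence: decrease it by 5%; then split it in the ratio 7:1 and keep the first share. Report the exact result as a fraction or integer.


Start with 569.
Step 1: Decrease by 5%: 569 * 95/100 = 10811/20
Step 2: Split 7:1, first share = 10811/20 * 7/8 = 75677/160
Final result = 75677/160

75677/160


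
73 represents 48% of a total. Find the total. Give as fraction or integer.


Given: 73 is 48% of the whole
Set up: 73 = 48/100 * whole
whole = 73 * 100 / 48
whole = 7300 / 48
whole = 1825/12

1825/12


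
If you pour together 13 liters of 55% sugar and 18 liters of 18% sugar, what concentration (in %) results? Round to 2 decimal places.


Solute in mixture 1 = 55% of 13 L = 13*55/100 = 143/20 L
Solute in mixture 2 = 18% of 18 L = 18*18/100 = 81/25 L
Total solute = 143/20 + 81/25 = 1039/100 L
Total volume = 13 + 18 = 31 L
Final concentration = 1039/100/31 * 100 = 33.52%

33.52


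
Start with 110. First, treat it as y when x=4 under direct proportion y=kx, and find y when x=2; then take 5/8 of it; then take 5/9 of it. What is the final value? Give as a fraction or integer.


Start with 110.
Step 1: Direct prop: k = (110)/4; new y = k*2 = 110*2/4 = 55
Step 2: Take 5/8: 55 * 5/8 = 275/8
Step 3: Take 5/9: 275/8 * 5/9 = 1375/72
Final result = 1375/72

1375/72


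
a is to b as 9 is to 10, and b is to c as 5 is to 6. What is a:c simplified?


Given a:b = 9:10 and b:c = 5:6
Make b consistent. Multiply first ratio by 5: a:b = 45:50
Multiply second ratio by 10: b:c = 50:60
Now b = 50 in both, so a:b:c = 45:50:60
Therefore a:c = 45:60
Simplify by GCD: a:c = 3:4

3:4


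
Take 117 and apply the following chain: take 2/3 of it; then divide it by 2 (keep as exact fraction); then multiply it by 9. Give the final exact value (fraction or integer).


Start with 117.
Step 1: Take 2/3: 117 * 2/3 = 78
Step 2: Divide by 2: 78 / 2 = 39
Step 3: Multiply by 9: 39 * 9 = 351
Final result = 351

351


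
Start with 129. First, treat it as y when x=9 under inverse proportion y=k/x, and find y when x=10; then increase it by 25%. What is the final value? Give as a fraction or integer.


Start with 129.
Step 1: Inverse prop: k = (129)*9; new y = k/10 = 129*9/10 = 1161/10
Step 2: Increase by 25%: 1161/10 * 125/100 = 1161/8
Final result = 1161/8

1161/8


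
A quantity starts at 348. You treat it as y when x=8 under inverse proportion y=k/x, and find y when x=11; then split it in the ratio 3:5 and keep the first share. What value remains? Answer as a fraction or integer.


Start with 348.
Step 1: Inverse prop: k = (348)*8; new y = k/11 = 348*8/11 = 2784/11
Step 2: Split 3:5, first share = 2784/11 * 3/8 = 1044/11
Final result = 1044/11

1044/11


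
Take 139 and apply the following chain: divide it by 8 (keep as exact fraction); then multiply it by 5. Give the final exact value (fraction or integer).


Start with 139.
Step 1: Divide by 8: 139 / 8 = 139/8
Step 2: Multiply by 5: 139/8 * 5 = 695/8
Final result = 695/8

695/8


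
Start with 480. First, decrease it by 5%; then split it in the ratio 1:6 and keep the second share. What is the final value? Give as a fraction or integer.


Start with 480.
Step 1: Decrease by 5%: 480 * 95/100 = 456
Step 2: Split 1:6, second share = 456 * 6/7 = 2736/7
Final result = 2736/7

2736/7


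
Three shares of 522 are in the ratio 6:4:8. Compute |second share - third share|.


Total parts = 6 + 4 + 8 = 18
Value per part = 522 / 18 = 29
Shares: 6*29=174, 4*29=116, 8*29=232
Second share = 116, third share = 232
Difference = |116 - 232| = 116

116


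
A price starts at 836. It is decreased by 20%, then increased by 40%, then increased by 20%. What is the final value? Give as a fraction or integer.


Start: 836
Step 1: decrease by 20% => multiply by 80/100
  836 * 80/100 = 3344/5
Step 2: increase by 40% => multiply by 140/100
  3344/5 * 140/100 = 23408/25
Step 3: increase by 20% => multiply by 120/100
  23408/25 * 120/100 = 140448/125
Final value = 140448/125

140448/125


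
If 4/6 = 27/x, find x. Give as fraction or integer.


Setting up: 4/6 = 27/x
Cross multiply: 4 * x = 6 * 27
4x = 162
x = 162/4
x = 81/2

81/2


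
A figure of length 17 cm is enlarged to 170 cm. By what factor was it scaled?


Original length = 17 cm
Scaled length = 170 cm
Scale factor = 170 / 17
= 10

10


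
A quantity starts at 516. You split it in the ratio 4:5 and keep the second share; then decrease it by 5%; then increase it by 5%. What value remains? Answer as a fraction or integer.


Start with 516.
Step 1: Split 4:5, second share = 516 * 5/9 = 860/3
Step 2: Decrease by 5%: 860/3 * 95/100 = 817/3
Step 3: Increase by 5%: 817/3 * 105/100 = 5719/20
Final result = 5719/20

5719/20


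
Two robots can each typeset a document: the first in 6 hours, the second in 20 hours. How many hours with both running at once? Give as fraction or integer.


Rate of A = 1/6 job per hour
Rate of B = 1/20 job per hour
Combined rate = 1/6 + 1/20
Find common denominator: (20 + 6)/(6*20) = 26/120
Combined rate = 13/60 job per hour
Time together = 1 / (13/60) = 60/13 hours

60/13


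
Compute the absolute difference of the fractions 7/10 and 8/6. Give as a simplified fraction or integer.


Simplify: 7/10 = 7/10 and 8/6 = 4/3
Find common denominator: LCD = 30
Convert: 21/30 and 40/30
Difference = |21 - 40|/30 = 19/30
Simplified = 19/30

19/30


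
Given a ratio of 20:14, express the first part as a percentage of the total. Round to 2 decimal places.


Total parts = 20 + 14 = 34
First part fraction = 20/34
Percentage = (20/34) * 100
= 0.588235 * 100
= 58.82%

58.82


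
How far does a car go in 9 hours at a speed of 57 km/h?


Using distance = speed * time
Speed = 57 km/h
Time = 9 hours
Distance = 57 * 9
= 513 km

513


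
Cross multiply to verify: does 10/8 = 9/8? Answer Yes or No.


Cross multiply to check 10/8 = 9/8
Left cross product: 10 * 8 = 80
Right cross product: 8 * 9 = 72
80 != 72
Not equal, so proportions differ => No

No


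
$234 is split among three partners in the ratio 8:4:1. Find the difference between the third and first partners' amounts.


Total parts = 8 + 4 + 1 = 13
Value per part = 234 / 13 = 18
Shares: 8*18=144, 4*18=72, 1*18=18
Third share = 18, first share = 144
Difference = |18 - 144| = 126

126


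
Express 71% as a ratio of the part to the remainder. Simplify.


Part = 71%, Remainder = 29%
Ratio = 71:29
GCD(71, 29) = 1
Simplify: 71:29 = 71:29

71:29


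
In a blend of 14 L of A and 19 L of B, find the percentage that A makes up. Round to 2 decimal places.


Volume of A = 14 L
Volume of B = 19 L
Total volume = 14 + 19 = 33 L
Percentage of A = (14/33) * 100
= 42.42%

42.42


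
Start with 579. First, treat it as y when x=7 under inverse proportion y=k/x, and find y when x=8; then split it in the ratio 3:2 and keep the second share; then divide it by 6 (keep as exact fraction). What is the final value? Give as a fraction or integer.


Start with 579.
Step 1: Inverse prop: k = (579)*7; new y = k/8 = 579*7/8 = 4053/8
Step 2: Split 3:2, second share = 4053/8 * 2/5 = 4053/20
Step 3: Divide by 6: 4053/20 / 6 = 1351/40
Final result = 1351/40

1351/40


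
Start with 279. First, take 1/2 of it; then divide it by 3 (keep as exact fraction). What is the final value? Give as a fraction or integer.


Start with 279.
Step 1: Take 1/2: 279 * 1/2 = 279/2
Step 2: Divide by 3: 279/2 / 3 = 93/2
Final result = 93/2

93/2


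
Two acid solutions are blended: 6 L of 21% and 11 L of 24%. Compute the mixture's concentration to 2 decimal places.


Solute in mixture 1 = 21% of 6 L = 6*21/100 = 63/50 L
Solute in mixture 2 = 24% of 11 L = 11*24/100 = 66/25 L
Total solute = 63/50 + 66/25 = 39/10 L
Total volume = 6 + 11 = 17 L
Final concentration = 39/10/17 * 100 = 22.94%

22.94


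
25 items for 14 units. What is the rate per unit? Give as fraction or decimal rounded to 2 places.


Total items = 25
Number of units = 14
Unit rate = 25 / 14
= 1.79 items per unit

1.79


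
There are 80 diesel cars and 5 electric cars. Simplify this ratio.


Find GCD(80, 5)
GCD = 5
Divide both by 5: 80/5 = 16, 5/5 = 1
Simplified ratio = 16:1

16:1


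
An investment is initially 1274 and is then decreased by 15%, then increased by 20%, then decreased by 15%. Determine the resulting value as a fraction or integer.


Start: 1274
Step 1: decrease by 15% => multiply by 85/100
  1274 * 85/100 = 10829/10
Step 2: increase by 20% => multiply by 120/100
  10829/10 * 120/100 = 32487/25
Step 3: decrease by 15% => multiply by 85/100
  32487/25 * 85/100 = 552279/500
Final value = 552279/500

552279/500


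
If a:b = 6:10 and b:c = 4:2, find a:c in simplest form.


Given a:b = 6:10 and b:c = 4:2
Make b consistent. Multiply first ratio by 4: a:b = 24:40
Multiply second ratio by 10: b:c = 40:20
Now b = 40 in both, so a:b:c = 24:40:20
Therefore a:c = 24:20
Simplify by GCD: a:c = 6:5

6:5


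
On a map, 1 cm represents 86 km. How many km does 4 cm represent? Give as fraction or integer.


Map scale: 1 cm = 86 km
Measured distance on map = 4 cm
Set up proportion: 4 * 86 / 1
= 344 / 1
= 344 km

344


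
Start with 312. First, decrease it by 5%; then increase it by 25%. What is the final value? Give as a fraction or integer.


Start with 312.
Step 1: Decrease by 5%: 312 * 95/100 = 1482/5
Step 2: Increase by 25%: 1482/5 * 125/100 = 741/2
Final result = 741/2

741/2


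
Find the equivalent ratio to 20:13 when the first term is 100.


Original ratio: 20:13
First term target: 100
Scale factor = 100 / 20 = 5
Multiply second term: 13 * 5 = 65
Equivalent ratio = 100:65

100:65


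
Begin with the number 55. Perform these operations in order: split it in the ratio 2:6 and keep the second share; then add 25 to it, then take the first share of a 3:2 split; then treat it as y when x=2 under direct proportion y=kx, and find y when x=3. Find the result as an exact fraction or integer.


Start with 55.
Step 1: Split 2:6, second share = 55 * 6/8 = 165/4
Step 2: Add 25: 165/4+25=265/4; split 3:2 first = 265/4*3/5 = 159/4
Step 3: Direct prop: k = (159/4)/2; new y = k*3 = 159/4*3/2 = 477/8
Final result = 477/8

477/8


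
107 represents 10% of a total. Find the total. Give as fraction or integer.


Given: 107 is 10% of the whole
Set up: 107 = 10/100 * whole
whole = 107 * 100 / 10
whole = 10700 / 10
whole = 1070

1070


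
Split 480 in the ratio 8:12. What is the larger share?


Total parts = 8 + 12 = 20
Value per part = 480 / 20 = 24
First share = 8 * 24 = 192
Second share = 12 * 24 = 288
Larger share = 288

288


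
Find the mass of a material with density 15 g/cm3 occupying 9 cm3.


Using mass = density * volume
Density = 15 g/cm3
Volume = 9 cm3
Mass = 15 * 9
= 135 g

135


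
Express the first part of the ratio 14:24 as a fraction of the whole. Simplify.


Total parts = 14 + 24 = 38
First part fraction = 14/38
Simplify: 14/38 = 7/19

7/19


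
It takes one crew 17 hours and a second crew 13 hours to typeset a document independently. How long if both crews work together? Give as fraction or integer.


Rate of A = 1/17 job per hour
Rate of B = 1/13 job per hour
Combined rate = 1/17 + 1/13
Find common denominator: (13 + 17)/(17*13) = 30/221
Combined rate = 30/221 job per hour
Time together = 1 / (30/221) = 221/30 hours

221/30


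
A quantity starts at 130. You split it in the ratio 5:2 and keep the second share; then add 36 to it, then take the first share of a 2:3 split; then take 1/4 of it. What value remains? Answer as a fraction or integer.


Start with 130.
Step 1: Split 5:2, second share = 130 * 2/7 = 260/7
Step 2: Add 36: 260/7+36=512/7; split 2:3 first = 512/7*2/5 = 1024/35
Step 3: Take 1/4: 1024/35 * 1/4 = 256/35
Final result = 256/35

256/35


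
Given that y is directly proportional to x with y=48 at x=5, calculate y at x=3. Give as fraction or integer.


Direct proportion: y = kx
Find k: k = 48/5 = 48/5
Compute y at x=3: y = 48/5 * 3
y = 144/5

144/5


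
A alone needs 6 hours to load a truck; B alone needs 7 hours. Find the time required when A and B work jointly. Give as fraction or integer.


Rate of A = 1/6 job per hour
Rate of B = 1/7 job per hour
Combined rate = 1/6 + 1/7
Find common denominator: (7 + 6)/(6*7) = 13/42
Combined rate = 13/42 job per hour
Time together = 1 / (13/42) = 42/13 hours

42/13


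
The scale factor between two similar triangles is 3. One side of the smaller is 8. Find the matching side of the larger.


Similar triangles have proportional sides
Scale factor = 3
Smaller side = 8
Corresponding larger side = 8 * 3
= 24

24


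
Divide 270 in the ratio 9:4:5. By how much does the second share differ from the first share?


Total parts = 9 + 4 + 5 = 18
Value per part = 270 / 18 = 15
Shares: 9*15=135, 4*15=60, 5*15=75
Second share = 60, first share = 135
Difference = |60 - 135| = 75

75
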